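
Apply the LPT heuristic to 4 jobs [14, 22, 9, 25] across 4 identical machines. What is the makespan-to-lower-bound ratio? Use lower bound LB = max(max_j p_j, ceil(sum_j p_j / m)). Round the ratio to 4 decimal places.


LPT order: [25, 22, 14, 9]
Machine loads after assignment: [25, 22, 14, 9]
LPT makespan = 25
Lower bound = max(max_job, ceil(total/4)) = max(25, 18) = 25
Ratio = 25 / 25 = 1.0

1.0


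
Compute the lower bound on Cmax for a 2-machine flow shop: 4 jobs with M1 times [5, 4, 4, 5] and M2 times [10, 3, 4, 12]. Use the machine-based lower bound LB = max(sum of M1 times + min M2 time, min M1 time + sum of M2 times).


LB1 = sum(M1 times) + min(M2 times) = 18 + 3 = 21
LB2 = min(M1 times) + sum(M2 times) = 4 + 29 = 33
Lower bound = max(LB1, LB2) = max(21, 33) = 33

33


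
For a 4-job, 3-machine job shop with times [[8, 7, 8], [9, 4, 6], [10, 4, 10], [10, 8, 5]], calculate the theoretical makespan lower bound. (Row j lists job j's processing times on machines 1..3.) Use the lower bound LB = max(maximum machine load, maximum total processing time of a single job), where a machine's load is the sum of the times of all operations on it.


Machine loads:
  Machine 1: 8 + 9 + 10 + 10 = 37
  Machine 2: 7 + 4 + 4 + 8 = 23
  Machine 3: 8 + 6 + 10 + 5 = 29
Max machine load = 37
Job totals:
  Job 1: 23
  Job 2: 19
  Job 3: 24
  Job 4: 23
Max job total = 24
Lower bound = max(37, 24) = 37

37


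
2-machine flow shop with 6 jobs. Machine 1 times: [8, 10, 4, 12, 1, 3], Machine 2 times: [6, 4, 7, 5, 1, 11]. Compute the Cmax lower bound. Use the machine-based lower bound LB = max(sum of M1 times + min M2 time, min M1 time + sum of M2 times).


LB1 = sum(M1 times) + min(M2 times) = 38 + 1 = 39
LB2 = min(M1 times) + sum(M2 times) = 1 + 34 = 35
Lower bound = max(LB1, LB2) = max(39, 35) = 39

39


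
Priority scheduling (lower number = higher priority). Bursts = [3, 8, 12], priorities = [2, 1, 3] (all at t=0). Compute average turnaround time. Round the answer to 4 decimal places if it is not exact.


Sort by priority (ascending = highest first):
Order: [(1, 8), (2, 3), (3, 12)]
Completion times:
  Priority 1, burst=8, C=8
  Priority 2, burst=3, C=11
  Priority 3, burst=12, C=23
Average turnaround = 42/3 = 14.0

14.0


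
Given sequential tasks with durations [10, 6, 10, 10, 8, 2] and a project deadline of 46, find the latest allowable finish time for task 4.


LF(activity 4) = deadline - sum of successor durations
Successors: activities 5 through 6 with durations [8, 2]
Sum of successor durations = 10
LF = 46 - 10 = 36

36


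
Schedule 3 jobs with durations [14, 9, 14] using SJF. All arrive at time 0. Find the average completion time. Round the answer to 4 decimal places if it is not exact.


SJF order (ascending): [9, 14, 14]
Completion times:
  Job 1: burst=9, C=9
  Job 2: burst=14, C=23
  Job 3: burst=14, C=37
Average completion = 69/3 = 23.0

23.0


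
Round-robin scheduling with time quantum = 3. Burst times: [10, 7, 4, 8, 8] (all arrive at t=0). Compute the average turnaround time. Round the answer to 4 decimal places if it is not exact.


Time quantum = 3
Execution trace:
  J1 runs 3 units, time = 3
  J2 runs 3 units, time = 6
  J3 runs 3 units, time = 9
  J4 runs 3 units, time = 12
  J5 runs 3 units, time = 15
  J1 runs 3 units, time = 18
  J2 runs 3 units, time = 21
  J3 runs 1 units, time = 22
  J4 runs 3 units, time = 25
  J5 runs 3 units, time = 28
  J1 runs 3 units, time = 31
  J2 runs 1 units, time = 32
  J4 runs 2 units, time = 34
  J5 runs 2 units, time = 36
  J1 runs 1 units, time = 37
Finish times: [37, 32, 22, 34, 36]
Average turnaround = 161/5 = 32.2

32.2


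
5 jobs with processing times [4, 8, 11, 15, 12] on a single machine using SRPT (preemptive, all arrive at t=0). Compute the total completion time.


Since all jobs arrive at t=0, SRPT equals SPT ordering.
SPT order: [4, 8, 11, 12, 15]
Completion times:
  Job 1: p=4, C=4
  Job 2: p=8, C=12
  Job 3: p=11, C=23
  Job 4: p=12, C=35
  Job 5: p=15, C=50
Total completion time = 4 + 12 + 23 + 35 + 50 = 124

124


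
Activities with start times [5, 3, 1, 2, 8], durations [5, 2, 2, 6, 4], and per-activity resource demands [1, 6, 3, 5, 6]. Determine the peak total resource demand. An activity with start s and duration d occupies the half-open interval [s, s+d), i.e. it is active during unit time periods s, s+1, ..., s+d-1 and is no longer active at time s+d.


Each activity i is active on [start_i, start_i + duration_i).
Compute total resource usage per time slot:
  t=0: active resources = [], total = 0
  t=1: active resources = [3], total = 3
  t=2: active resources = [3, 5], total = 8
  t=3: active resources = [6, 5], total = 11
  t=4: active resources = [6, 5], total = 11
  t=5: active resources = [1, 5], total = 6
  t=6: active resources = [1, 5], total = 6
  t=7: active resources = [1, 5], total = 6
  t=8: active resources = [1, 6], total = 7
  t=9: active resources = [1, 6], total = 7
  t=10: active resources = [6], total = 6
  t=11: active resources = [6], total = 6
Peak resource demand = 11

11


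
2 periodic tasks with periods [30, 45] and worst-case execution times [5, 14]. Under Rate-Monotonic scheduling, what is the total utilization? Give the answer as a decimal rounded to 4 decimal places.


Compute individual utilizations (exact fractions):
  Task 1: C/T = 5/30 = 1/6 (approx. 0.1667)
  Task 2: C/T = 14/45 (approx. 0.3111)
Total utilization U = 1/6 + 14/45 = 43/90
Rounded to 4 decimal places: U = 0.4778
RM (Liu & Layland) bound for 2 tasks = 0.828427; compare with U = 43/90 (approx. 0.477778)
U <= bound, so schedulable by RM sufficient condition.

0.4778


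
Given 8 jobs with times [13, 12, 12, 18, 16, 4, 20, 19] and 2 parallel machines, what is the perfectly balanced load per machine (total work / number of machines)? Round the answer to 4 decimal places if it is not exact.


Total processing time = 13 + 12 + 12 + 18 + 16 + 4 + 20 + 19 = 114
Number of machines = 2
Ideal balanced load = 114 / 2 = 57.0

57.0


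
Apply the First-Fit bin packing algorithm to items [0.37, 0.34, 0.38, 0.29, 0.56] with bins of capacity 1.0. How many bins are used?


Place items sequentially using First-Fit:
  Item 0.37 -> new Bin 1
  Item 0.34 -> Bin 1 (now 0.71)
  Item 0.38 -> new Bin 2
  Item 0.29 -> Bin 1 (now 1.0)
  Item 0.56 -> Bin 2 (now 0.94)
Total bins used = 2

2


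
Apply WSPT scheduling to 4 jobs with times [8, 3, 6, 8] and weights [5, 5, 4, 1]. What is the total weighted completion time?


Compute p/w ratios and sort ascending (WSPT): [(3, 5), (6, 4), (8, 5), (8, 1)]
Compute weighted completion times:
  Job (p=3,w=5): C=3, w*C=5*3=15
  Job (p=6,w=4): C=9, w*C=4*9=36
  Job (p=8,w=5): C=17, w*C=5*17=85
  Job (p=8,w=1): C=25, w*C=1*25=25
Total weighted completion time = 161

161


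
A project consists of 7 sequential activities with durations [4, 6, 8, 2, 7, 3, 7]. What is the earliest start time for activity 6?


Activity 6 starts after activities 1 through 5 complete.
Predecessor durations: [4, 6, 8, 2, 7]
ES = 4 + 6 + 8 + 2 + 7 = 27

27


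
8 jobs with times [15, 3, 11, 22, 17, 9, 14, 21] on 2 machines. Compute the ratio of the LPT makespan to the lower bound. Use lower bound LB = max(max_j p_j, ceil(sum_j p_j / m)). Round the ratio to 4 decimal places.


LPT order: [22, 21, 17, 15, 14, 11, 9, 3]
Machine loads after assignment: [54, 58]
LPT makespan = 58
Lower bound = max(max_job, ceil(total/2)) = max(22, 56) = 56
Ratio = 58 / 56 = 1.0357

1.0357


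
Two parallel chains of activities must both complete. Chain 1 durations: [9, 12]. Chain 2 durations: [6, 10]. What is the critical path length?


Path A total = 9 + 12 = 21
Path B total = 6 + 10 = 16
Critical path = longest path = max(21, 16) = 21

21


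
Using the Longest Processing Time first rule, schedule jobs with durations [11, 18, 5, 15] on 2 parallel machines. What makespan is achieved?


Sort jobs in decreasing order (LPT): [18, 15, 11, 5]
Assign each job to the least loaded machine:
  Machine 1: jobs [18, 5], load = 23
  Machine 2: jobs [15, 11], load = 26
Makespan = max load = 26

26


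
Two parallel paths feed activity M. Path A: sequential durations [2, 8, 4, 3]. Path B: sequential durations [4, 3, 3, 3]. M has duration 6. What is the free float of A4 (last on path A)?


ES(A4) = sum of predecessors on chain A = 14
EF(A4) = ES + duration = 14 + 3 = 17
Successor of A4 is M. ES(M) = max(sum(A), sum(B)) = max(17, 13) = 17
Free float = ES(successor) - EF(current) = 17 - 17 = 0

0


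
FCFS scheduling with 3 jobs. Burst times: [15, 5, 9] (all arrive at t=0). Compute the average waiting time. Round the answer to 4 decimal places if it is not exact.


FCFS order (as given): [15, 5, 9]
Waiting times:
  Job 1: wait = 0
  Job 2: wait = 15
  Job 3: wait = 20
Sum of waiting times = 35
Average waiting time = 35/3 = 11.6667

11.6667


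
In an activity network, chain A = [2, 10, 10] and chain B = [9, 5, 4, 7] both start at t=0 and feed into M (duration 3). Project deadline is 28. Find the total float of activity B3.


Forward pass: ES(B3) = sum of predecessors on chain B = 14
EF = ES + duration = 14 + 4 = 18
Backward pass: LF(M) = deadline = 28; LS(M) = 28 - 3 = 25
LF(B3) = LS(M) - sum(successors on chain B) = 25 - 7 = 18
LS = LF - duration = 18 - 4 = 14
Total float = LS - ES = 14 - 14 = 0

0


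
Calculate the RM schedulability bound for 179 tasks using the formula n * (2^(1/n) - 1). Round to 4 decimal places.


Compute 2^(1/179) = 1.0038798378
Subtract 1: 1.0038798378 - 1 = 0.0038798378
Multiply by n: 179 * 0.0038798378 = 0.6944909662
Round to 4 dp: 0.6945

0.6945


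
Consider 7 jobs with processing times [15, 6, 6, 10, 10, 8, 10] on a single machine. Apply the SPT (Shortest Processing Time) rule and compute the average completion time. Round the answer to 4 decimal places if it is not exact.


Sort jobs by processing time (SPT order): [6, 6, 8, 10, 10, 10, 15]
Compute completion times sequentially:
  Job 1: processing = 6, completes at 6
  Job 2: processing = 6, completes at 12
  Job 3: processing = 8, completes at 20
  Job 4: processing = 10, completes at 30
  Job 5: processing = 10, completes at 40
  Job 6: processing = 10, completes at 50
  Job 7: processing = 15, completes at 65
Sum of completion times = 223
Average completion time = 223/7 = 31.8571

31.8571


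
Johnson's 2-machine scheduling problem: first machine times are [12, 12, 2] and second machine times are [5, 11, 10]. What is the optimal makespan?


Apply Johnson's rule:
  Group 1 (a <= b): [(3, 2, 10)]
  Group 2 (a > b): [(2, 12, 11), (1, 12, 5)]
Optimal job order: [3, 2, 1]
Schedule:
  Job 3: M1 done at 2, M2 done at 12
  Job 2: M1 done at 14, M2 done at 25
  Job 1: M1 done at 26, M2 done at 31
Makespan = 31

31


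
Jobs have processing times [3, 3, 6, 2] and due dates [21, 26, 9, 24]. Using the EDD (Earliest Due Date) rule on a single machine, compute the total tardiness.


Sort by due date (EDD order): [(6, 9), (3, 21), (2, 24), (3, 26)]
Compute completion times and tardiness:
  Job 1: p=6, d=9, C=6, tardiness=max(0,6-9)=0
  Job 2: p=3, d=21, C=9, tardiness=max(0,9-21)=0
  Job 3: p=2, d=24, C=11, tardiness=max(0,11-24)=0
  Job 4: p=3, d=26, C=14, tardiness=max(0,14-26)=0
Total tardiness = 0

0


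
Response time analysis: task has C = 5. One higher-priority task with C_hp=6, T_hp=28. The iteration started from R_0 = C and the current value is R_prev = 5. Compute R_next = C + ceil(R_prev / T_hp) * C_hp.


R_next = C + ceil(R_prev / T_hp) * C_hp
ceil(5 / 28) = ceil(0.1786) = 1
Interference = 1 * 6 = 6
R_next = 5 + 6 = 11

11


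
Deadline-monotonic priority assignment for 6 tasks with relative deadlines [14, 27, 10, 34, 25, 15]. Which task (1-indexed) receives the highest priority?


Sort tasks by relative deadline (ascending):
  Task 3: deadline = 10
  Task 1: deadline = 14
  Task 6: deadline = 15
  Task 5: deadline = 25
  Task 2: deadline = 27
  Task 4: deadline = 34
Priority order (highest first): [3, 1, 6, 5, 2, 4]
Highest priority task = 3

3


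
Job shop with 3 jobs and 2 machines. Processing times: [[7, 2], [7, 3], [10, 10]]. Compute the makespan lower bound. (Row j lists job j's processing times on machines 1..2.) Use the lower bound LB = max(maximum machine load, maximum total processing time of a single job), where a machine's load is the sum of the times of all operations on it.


Machine loads:
  Machine 1: 7 + 7 + 10 = 24
  Machine 2: 2 + 3 + 10 = 15
Max machine load = 24
Job totals:
  Job 1: 9
  Job 2: 10
  Job 3: 20
Max job total = 20
Lower bound = max(24, 20) = 24

24


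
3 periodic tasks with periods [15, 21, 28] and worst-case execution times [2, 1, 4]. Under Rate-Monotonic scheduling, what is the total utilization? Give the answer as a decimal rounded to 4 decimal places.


Compute individual utilizations (exact fractions):
  Task 1: C/T = 2/15 (approx. 0.1333)
  Task 2: C/T = 1/21 (approx. 0.0476)
  Task 3: C/T = 4/28 = 1/7 (approx. 0.1429)
Total utilization U = 2/15 + 1/21 + 1/7 = 34/105
Rounded to 4 decimal places: U = 0.3238
RM (Liu & Layland) bound for 3 tasks = 0.779763; compare with U = 34/105 (approx. 0.323810)
U <= bound, so schedulable by RM sufficient condition.

0.3238


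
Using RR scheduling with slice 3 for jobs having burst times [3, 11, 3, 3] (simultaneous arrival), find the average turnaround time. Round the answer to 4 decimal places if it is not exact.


Time quantum = 3
Execution trace:
  J1 runs 3 units, time = 3
  J2 runs 3 units, time = 6
  J3 runs 3 units, time = 9
  J4 runs 3 units, time = 12
  J2 runs 3 units, time = 15
  J2 runs 3 units, time = 18
  J2 runs 2 units, time = 20
Finish times: [3, 20, 9, 12]
Average turnaround = 44/4 = 11.0

11.0


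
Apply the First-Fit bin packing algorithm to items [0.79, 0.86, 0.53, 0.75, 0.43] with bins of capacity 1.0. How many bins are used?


Place items sequentially using First-Fit:
  Item 0.79 -> new Bin 1
  Item 0.86 -> new Bin 2
  Item 0.53 -> new Bin 3
  Item 0.75 -> new Bin 4
  Item 0.43 -> Bin 3 (now 0.96)
Total bins used = 4

4


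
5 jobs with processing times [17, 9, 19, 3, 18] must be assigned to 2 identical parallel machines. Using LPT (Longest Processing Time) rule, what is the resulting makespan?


Sort jobs in decreasing order (LPT): [19, 18, 17, 9, 3]
Assign each job to the least loaded machine:
  Machine 1: jobs [19, 9, 3], load = 31
  Machine 2: jobs [18, 17], load = 35
Makespan = max load = 35

35


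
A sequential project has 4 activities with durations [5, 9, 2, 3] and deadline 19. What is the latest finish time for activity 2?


LF(activity 2) = deadline - sum of successor durations
Successors: activities 3 through 4 with durations [2, 3]
Sum of successor durations = 5
LF = 19 - 5 = 14

14


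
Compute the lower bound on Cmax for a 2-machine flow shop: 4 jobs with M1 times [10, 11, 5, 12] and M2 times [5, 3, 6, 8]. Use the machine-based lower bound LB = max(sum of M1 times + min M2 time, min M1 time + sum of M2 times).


LB1 = sum(M1 times) + min(M2 times) = 38 + 3 = 41
LB2 = min(M1 times) + sum(M2 times) = 5 + 22 = 27
Lower bound = max(LB1, LB2) = max(41, 27) = 41

41


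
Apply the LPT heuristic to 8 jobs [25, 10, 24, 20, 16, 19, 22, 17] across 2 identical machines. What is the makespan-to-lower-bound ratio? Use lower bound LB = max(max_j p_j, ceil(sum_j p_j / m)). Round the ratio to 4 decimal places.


LPT order: [25, 24, 22, 20, 19, 17, 16, 10]
Machine loads after assignment: [74, 79]
LPT makespan = 79
Lower bound = max(max_job, ceil(total/2)) = max(25, 77) = 77
Ratio = 79 / 77 = 1.026

1.026


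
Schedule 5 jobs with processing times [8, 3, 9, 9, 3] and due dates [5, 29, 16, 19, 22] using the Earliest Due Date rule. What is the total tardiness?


Sort by due date (EDD order): [(8, 5), (9, 16), (9, 19), (3, 22), (3, 29)]
Compute completion times and tardiness:
  Job 1: p=8, d=5, C=8, tardiness=max(0,8-5)=3
  Job 2: p=9, d=16, C=17, tardiness=max(0,17-16)=1
  Job 3: p=9, d=19, C=26, tardiness=max(0,26-19)=7
  Job 4: p=3, d=22, C=29, tardiness=max(0,29-22)=7
  Job 5: p=3, d=29, C=32, tardiness=max(0,32-29)=3
Total tardiness = 21

21


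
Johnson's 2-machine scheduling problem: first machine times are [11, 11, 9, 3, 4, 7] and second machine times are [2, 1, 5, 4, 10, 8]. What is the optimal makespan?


Apply Johnson's rule:
  Group 1 (a <= b): [(4, 3, 4), (5, 4, 10), (6, 7, 8)]
  Group 2 (a > b): [(3, 9, 5), (1, 11, 2), (2, 11, 1)]
Optimal job order: [4, 5, 6, 3, 1, 2]
Schedule:
  Job 4: M1 done at 3, M2 done at 7
  Job 5: M1 done at 7, M2 done at 17
  Job 6: M1 done at 14, M2 done at 25
  Job 3: M1 done at 23, M2 done at 30
  Job 1: M1 done at 34, M2 done at 36
  Job 2: M1 done at 45, M2 done at 46
Makespan = 46

46


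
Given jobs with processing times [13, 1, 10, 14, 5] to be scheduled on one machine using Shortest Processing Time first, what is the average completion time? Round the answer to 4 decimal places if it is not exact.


Sort jobs by processing time (SPT order): [1, 5, 10, 13, 14]
Compute completion times sequentially:
  Job 1: processing = 1, completes at 1
  Job 2: processing = 5, completes at 6
  Job 3: processing = 10, completes at 16
  Job 4: processing = 13, completes at 29
  Job 5: processing = 14, completes at 43
Sum of completion times = 95
Average completion time = 95/5 = 19.0

19.0


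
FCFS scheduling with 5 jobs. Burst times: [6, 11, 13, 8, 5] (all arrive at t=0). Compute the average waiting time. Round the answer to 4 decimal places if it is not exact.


FCFS order (as given): [6, 11, 13, 8, 5]
Waiting times:
  Job 1: wait = 0
  Job 2: wait = 6
  Job 3: wait = 17
  Job 4: wait = 30
  Job 5: wait = 38
Sum of waiting times = 91
Average waiting time = 91/5 = 18.2

18.2


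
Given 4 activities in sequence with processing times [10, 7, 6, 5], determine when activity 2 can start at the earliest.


Activity 2 starts after activities 1 through 1 complete.
Predecessor durations: [10]
ES = 10 = 10

10


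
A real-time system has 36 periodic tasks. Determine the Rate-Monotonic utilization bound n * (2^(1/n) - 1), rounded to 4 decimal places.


Compute 2^(1/36) = 1.0194406437
Subtract 1: 1.0194406437 - 1 = 0.0194406437
Multiply by n: 36 * 0.0194406437 = 0.6998631732
Round to 4 dp: 0.6999

0.6999


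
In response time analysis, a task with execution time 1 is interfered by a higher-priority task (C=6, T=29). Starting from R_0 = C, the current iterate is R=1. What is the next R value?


R_next = C + ceil(R_prev / T_hp) * C_hp
ceil(1 / 29) = ceil(0.0345) = 1
Interference = 1 * 6 = 6
R_next = 1 + 6 = 7

7


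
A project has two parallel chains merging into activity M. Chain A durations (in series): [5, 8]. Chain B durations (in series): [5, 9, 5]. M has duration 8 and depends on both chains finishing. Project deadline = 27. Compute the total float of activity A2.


Forward pass: ES(A2) = sum of predecessors on chain A = 5
EF = ES + duration = 5 + 8 = 13
Backward pass: LF(M) = deadline = 27; LS(M) = 27 - 8 = 19
LF(A2) = LS(M) - sum(successors on chain A) = 19 - 0 = 19
LS = LF - duration = 19 - 8 = 11
Total float = LS - ES = 11 - 5 = 6

6


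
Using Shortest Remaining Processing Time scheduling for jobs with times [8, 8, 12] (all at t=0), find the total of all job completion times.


Since all jobs arrive at t=0, SRPT equals SPT ordering.
SPT order: [8, 8, 12]
Completion times:
  Job 1: p=8, C=8
  Job 2: p=8, C=16
  Job 3: p=12, C=28
Total completion time = 8 + 16 + 28 = 52

52


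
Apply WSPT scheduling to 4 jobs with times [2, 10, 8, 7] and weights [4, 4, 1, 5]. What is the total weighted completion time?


Compute p/w ratios and sort ascending (WSPT): [(2, 4), (7, 5), (10, 4), (8, 1)]
Compute weighted completion times:
  Job (p=2,w=4): C=2, w*C=4*2=8
  Job (p=7,w=5): C=9, w*C=5*9=45
  Job (p=10,w=4): C=19, w*C=4*19=76
  Job (p=8,w=1): C=27, w*C=1*27=27
Total weighted completion time = 156

156


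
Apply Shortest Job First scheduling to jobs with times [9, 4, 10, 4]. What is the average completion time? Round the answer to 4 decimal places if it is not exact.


SJF order (ascending): [4, 4, 9, 10]
Completion times:
  Job 1: burst=4, C=4
  Job 2: burst=4, C=8
  Job 3: burst=9, C=17
  Job 4: burst=10, C=27
Average completion = 56/4 = 14.0

14.0


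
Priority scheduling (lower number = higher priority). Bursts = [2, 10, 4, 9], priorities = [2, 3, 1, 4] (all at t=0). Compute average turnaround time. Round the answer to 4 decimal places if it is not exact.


Sort by priority (ascending = highest first):
Order: [(1, 4), (2, 2), (3, 10), (4, 9)]
Completion times:
  Priority 1, burst=4, C=4
  Priority 2, burst=2, C=6
  Priority 3, burst=10, C=16
  Priority 4, burst=9, C=25
Average turnaround = 51/4 = 12.75

12.75


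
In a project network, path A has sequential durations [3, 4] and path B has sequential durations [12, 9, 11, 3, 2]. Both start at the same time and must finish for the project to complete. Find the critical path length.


Path A total = 3 + 4 = 7
Path B total = 12 + 9 + 11 + 3 + 2 = 37
Critical path = longest path = max(7, 37) = 37

37


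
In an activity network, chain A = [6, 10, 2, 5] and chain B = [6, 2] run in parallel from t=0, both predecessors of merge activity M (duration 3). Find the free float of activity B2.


ES(B2) = sum of predecessors on chain B = 6
EF(B2) = ES + duration = 6 + 2 = 8
Successor of B2 is M. ES(M) = max(sum(A), sum(B)) = max(23, 8) = 23
Free float = ES(successor) - EF(current) = 23 - 8 = 15

15


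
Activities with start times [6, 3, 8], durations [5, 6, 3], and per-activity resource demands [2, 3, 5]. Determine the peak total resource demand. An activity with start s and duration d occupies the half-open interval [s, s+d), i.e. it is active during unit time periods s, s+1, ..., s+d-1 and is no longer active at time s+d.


Each activity i is active on [start_i, start_i + duration_i).
Compute total resource usage per time slot:
  t=0: active resources = [], total = 0
  t=1: active resources = [], total = 0
  t=2: active resources = [], total = 0
  t=3: active resources = [3], total = 3
  t=4: active resources = [3], total = 3
  t=5: active resources = [3], total = 3
  t=6: active resources = [2, 3], total = 5
  t=7: active resources = [2, 3], total = 5
  t=8: active resources = [2, 3, 5], total = 10
  t=9: active resources = [2, 5], total = 7
  t=10: active resources = [2, 5], total = 7
Peak resource demand = 10

10


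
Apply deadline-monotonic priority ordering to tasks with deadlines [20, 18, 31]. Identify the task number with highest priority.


Sort tasks by relative deadline (ascending):
  Task 2: deadline = 18
  Task 1: deadline = 20
  Task 3: deadline = 31
Priority order (highest first): [2, 1, 3]
Highest priority task = 2

2


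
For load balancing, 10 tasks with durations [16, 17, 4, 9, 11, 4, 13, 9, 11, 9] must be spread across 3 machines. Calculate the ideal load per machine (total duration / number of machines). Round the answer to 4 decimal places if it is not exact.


Total processing time = 16 + 17 + 4 + 9 + 11 + 4 + 13 + 9 + 11 + 9 = 103
Number of machines = 3
Ideal balanced load = 103 / 3 = 34.3333

34.3333


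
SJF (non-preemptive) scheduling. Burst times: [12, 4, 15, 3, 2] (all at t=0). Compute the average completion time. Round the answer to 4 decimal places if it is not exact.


SJF order (ascending): [2, 3, 4, 12, 15]
Completion times:
  Job 1: burst=2, C=2
  Job 2: burst=3, C=5
  Job 3: burst=4, C=9
  Job 4: burst=12, C=21
  Job 5: burst=15, C=36
Average completion = 73/5 = 14.6

14.6


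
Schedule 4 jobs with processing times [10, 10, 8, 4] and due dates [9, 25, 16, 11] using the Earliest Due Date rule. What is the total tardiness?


Sort by due date (EDD order): [(10, 9), (4, 11), (8, 16), (10, 25)]
Compute completion times and tardiness:
  Job 1: p=10, d=9, C=10, tardiness=max(0,10-9)=1
  Job 2: p=4, d=11, C=14, tardiness=max(0,14-11)=3
  Job 3: p=8, d=16, C=22, tardiness=max(0,22-16)=6
  Job 4: p=10, d=25, C=32, tardiness=max(0,32-25)=7
Total tardiness = 17

17


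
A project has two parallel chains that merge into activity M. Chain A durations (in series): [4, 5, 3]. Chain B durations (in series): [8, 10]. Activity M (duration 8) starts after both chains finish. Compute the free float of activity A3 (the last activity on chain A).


ES(A3) = sum of predecessors on chain A = 9
EF(A3) = ES + duration = 9 + 3 = 12
Successor of A3 is M. ES(M) = max(sum(A), sum(B)) = max(12, 18) = 18
Free float = ES(successor) - EF(current) = 18 - 12 = 6

6


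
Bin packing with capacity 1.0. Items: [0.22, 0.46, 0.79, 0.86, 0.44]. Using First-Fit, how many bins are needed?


Place items sequentially using First-Fit:
  Item 0.22 -> new Bin 1
  Item 0.46 -> Bin 1 (now 0.68)
  Item 0.79 -> new Bin 2
  Item 0.86 -> new Bin 3
  Item 0.44 -> new Bin 4
Total bins used = 4

4


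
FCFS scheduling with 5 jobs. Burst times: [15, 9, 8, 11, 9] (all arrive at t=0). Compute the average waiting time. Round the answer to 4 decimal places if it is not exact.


FCFS order (as given): [15, 9, 8, 11, 9]
Waiting times:
  Job 1: wait = 0
  Job 2: wait = 15
  Job 3: wait = 24
  Job 4: wait = 32
  Job 5: wait = 43
Sum of waiting times = 114
Average waiting time = 114/5 = 22.8

22.8


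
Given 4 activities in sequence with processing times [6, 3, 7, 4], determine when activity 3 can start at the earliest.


Activity 3 starts after activities 1 through 2 complete.
Predecessor durations: [6, 3]
ES = 6 + 3 = 9

9


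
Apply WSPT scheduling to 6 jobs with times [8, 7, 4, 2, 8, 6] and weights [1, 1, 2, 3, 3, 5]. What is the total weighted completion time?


Compute p/w ratios and sort ascending (WSPT): [(2, 3), (6, 5), (4, 2), (8, 3), (7, 1), (8, 1)]
Compute weighted completion times:
  Job (p=2,w=3): C=2, w*C=3*2=6
  Job (p=6,w=5): C=8, w*C=5*8=40
  Job (p=4,w=2): C=12, w*C=2*12=24
  Job (p=8,w=3): C=20, w*C=3*20=60
  Job (p=7,w=1): C=27, w*C=1*27=27
  Job (p=8,w=1): C=35, w*C=1*35=35
Total weighted completion time = 192

192


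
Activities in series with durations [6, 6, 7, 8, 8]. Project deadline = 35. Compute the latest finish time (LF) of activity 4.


LF(activity 4) = deadline - sum of successor durations
Successors: activities 5 through 5 with durations [8]
Sum of successor durations = 8
LF = 35 - 8 = 27

27


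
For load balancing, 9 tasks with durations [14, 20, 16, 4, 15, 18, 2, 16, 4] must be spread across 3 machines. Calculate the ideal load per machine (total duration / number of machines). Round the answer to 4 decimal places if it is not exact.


Total processing time = 14 + 20 + 16 + 4 + 15 + 18 + 2 + 16 + 4 = 109
Number of machines = 3
Ideal balanced load = 109 / 3 = 36.3333

36.3333


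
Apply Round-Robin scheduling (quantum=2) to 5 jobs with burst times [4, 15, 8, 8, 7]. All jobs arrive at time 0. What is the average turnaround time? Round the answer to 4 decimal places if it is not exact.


Time quantum = 2
Execution trace:
  J1 runs 2 units, time = 2
  J2 runs 2 units, time = 4
  J3 runs 2 units, time = 6
  J4 runs 2 units, time = 8
  J5 runs 2 units, time = 10
  J1 runs 2 units, time = 12
  J2 runs 2 units, time = 14
  J3 runs 2 units, time = 16
  J4 runs 2 units, time = 18
  J5 runs 2 units, time = 20
  J2 runs 2 units, time = 22
  J3 runs 2 units, time = 24
  J4 runs 2 units, time = 26
  J5 runs 2 units, time = 28
  J2 runs 2 units, time = 30
  J3 runs 2 units, time = 32
  J4 runs 2 units, time = 34
  J5 runs 1 units, time = 35
  J2 runs 2 units, time = 37
  J2 runs 2 units, time = 39
  J2 runs 2 units, time = 41
  J2 runs 1 units, time = 42
Finish times: [12, 42, 32, 34, 35]
Average turnaround = 155/5 = 31.0

31.0


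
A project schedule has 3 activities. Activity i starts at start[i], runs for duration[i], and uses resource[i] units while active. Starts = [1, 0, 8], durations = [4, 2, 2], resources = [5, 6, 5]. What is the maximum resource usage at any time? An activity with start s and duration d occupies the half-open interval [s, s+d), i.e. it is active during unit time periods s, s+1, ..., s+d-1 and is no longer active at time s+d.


Each activity i is active on [start_i, start_i + duration_i).
Compute total resource usage per time slot:
  t=0: active resources = [6], total = 6
  t=1: active resources = [5, 6], total = 11
  t=2: active resources = [5], total = 5
  t=3: active resources = [5], total = 5
  t=4: active resources = [5], total = 5
  t=5: active resources = [], total = 0
  t=6: active resources = [], total = 0
  t=7: active resources = [], total = 0
  t=8: active resources = [5], total = 5
  t=9: active resources = [5], total = 5
Peak resource demand = 11

11


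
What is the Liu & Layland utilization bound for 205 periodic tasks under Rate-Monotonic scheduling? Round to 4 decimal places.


Compute 2^(1/205) = 1.0033869285
Subtract 1: 1.0033869285 - 1 = 0.0033869285
Multiply by n: 205 * 0.0033869285 = 0.6943203425
Round to 4 dp: 0.6943

0.6943


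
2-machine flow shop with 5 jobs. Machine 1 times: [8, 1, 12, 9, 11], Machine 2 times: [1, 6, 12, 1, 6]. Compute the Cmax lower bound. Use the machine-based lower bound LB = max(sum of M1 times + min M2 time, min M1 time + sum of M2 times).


LB1 = sum(M1 times) + min(M2 times) = 41 + 1 = 42
LB2 = min(M1 times) + sum(M2 times) = 1 + 26 = 27
Lower bound = max(LB1, LB2) = max(42, 27) = 42

42


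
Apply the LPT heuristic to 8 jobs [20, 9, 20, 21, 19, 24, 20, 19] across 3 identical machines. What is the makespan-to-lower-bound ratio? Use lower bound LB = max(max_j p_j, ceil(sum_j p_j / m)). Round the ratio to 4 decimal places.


LPT order: [24, 21, 20, 20, 20, 19, 19, 9]
Machine loads after assignment: [43, 50, 59]
LPT makespan = 59
Lower bound = max(max_job, ceil(total/3)) = max(24, 51) = 51
Ratio = 59 / 51 = 1.1569

1.1569


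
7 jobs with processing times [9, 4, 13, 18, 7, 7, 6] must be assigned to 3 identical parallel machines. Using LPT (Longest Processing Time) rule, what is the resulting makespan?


Sort jobs in decreasing order (LPT): [18, 13, 9, 7, 7, 6, 4]
Assign each job to the least loaded machine:
  Machine 1: jobs [18, 4], load = 22
  Machine 2: jobs [13, 7], load = 20
  Machine 3: jobs [9, 7, 6], load = 22
Makespan = max load = 22

22


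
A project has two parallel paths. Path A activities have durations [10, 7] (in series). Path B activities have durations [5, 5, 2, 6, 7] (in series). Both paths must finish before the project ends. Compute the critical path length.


Path A total = 10 + 7 = 17
Path B total = 5 + 5 + 2 + 6 + 7 = 25
Critical path = longest path = max(17, 25) = 25

25


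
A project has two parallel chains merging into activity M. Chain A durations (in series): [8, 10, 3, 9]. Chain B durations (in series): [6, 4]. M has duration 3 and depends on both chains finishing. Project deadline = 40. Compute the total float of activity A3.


Forward pass: ES(A3) = sum of predecessors on chain A = 18
EF = ES + duration = 18 + 3 = 21
Backward pass: LF(M) = deadline = 40; LS(M) = 40 - 3 = 37
LF(A3) = LS(M) - sum(successors on chain A) = 37 - 9 = 28
LS = LF - duration = 28 - 3 = 25
Total float = LS - ES = 25 - 18 = 7

7


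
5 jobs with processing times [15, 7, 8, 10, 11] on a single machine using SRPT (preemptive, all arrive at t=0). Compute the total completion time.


Since all jobs arrive at t=0, SRPT equals SPT ordering.
SPT order: [7, 8, 10, 11, 15]
Completion times:
  Job 1: p=7, C=7
  Job 2: p=8, C=15
  Job 3: p=10, C=25
  Job 4: p=11, C=36
  Job 5: p=15, C=51
Total completion time = 7 + 15 + 25 + 36 + 51 = 134

134


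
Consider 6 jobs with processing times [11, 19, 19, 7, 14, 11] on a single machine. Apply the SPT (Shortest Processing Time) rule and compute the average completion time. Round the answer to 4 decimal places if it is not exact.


Sort jobs by processing time (SPT order): [7, 11, 11, 14, 19, 19]
Compute completion times sequentially:
  Job 1: processing = 7, completes at 7
  Job 2: processing = 11, completes at 18
  Job 3: processing = 11, completes at 29
  Job 4: processing = 14, completes at 43
  Job 5: processing = 19, completes at 62
  Job 6: processing = 19, completes at 81
Sum of completion times = 240
Average completion time = 240/6 = 40.0

40.0


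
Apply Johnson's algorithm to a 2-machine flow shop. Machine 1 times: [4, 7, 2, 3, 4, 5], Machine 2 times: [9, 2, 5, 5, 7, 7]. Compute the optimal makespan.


Apply Johnson's rule:
  Group 1 (a <= b): [(3, 2, 5), (4, 3, 5), (1, 4, 9), (5, 4, 7), (6, 5, 7)]
  Group 2 (a > b): [(2, 7, 2)]
Optimal job order: [3, 4, 1, 5, 6, 2]
Schedule:
  Job 3: M1 done at 2, M2 done at 7
  Job 4: M1 done at 5, M2 done at 12
  Job 1: M1 done at 9, M2 done at 21
  Job 5: M1 done at 13, M2 done at 28
  Job 6: M1 done at 18, M2 done at 35
  Job 2: M1 done at 25, M2 done at 37
Makespan = 37

37


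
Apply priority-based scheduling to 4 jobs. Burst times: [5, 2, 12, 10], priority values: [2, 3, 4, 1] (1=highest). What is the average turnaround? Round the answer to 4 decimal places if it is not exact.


Sort by priority (ascending = highest first):
Order: [(1, 10), (2, 5), (3, 2), (4, 12)]
Completion times:
  Priority 1, burst=10, C=10
  Priority 2, burst=5, C=15
  Priority 3, burst=2, C=17
  Priority 4, burst=12, C=29
Average turnaround = 71/4 = 17.75

17.75


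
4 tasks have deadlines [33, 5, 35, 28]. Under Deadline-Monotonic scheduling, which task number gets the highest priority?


Sort tasks by relative deadline (ascending):
  Task 2: deadline = 5
  Task 4: deadline = 28
  Task 1: deadline = 33
  Task 3: deadline = 35
Priority order (highest first): [2, 4, 1, 3]
Highest priority task = 2

2


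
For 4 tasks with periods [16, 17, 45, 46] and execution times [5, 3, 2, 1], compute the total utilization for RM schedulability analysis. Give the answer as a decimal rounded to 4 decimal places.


Compute individual utilizations (exact fractions):
  Task 1: C/T = 5/16 (approx. 0.3125)
  Task 2: C/T = 3/17 (approx. 0.1765)
  Task 3: C/T = 2/45 (approx. 0.0444)
  Task 4: C/T = 1/46 (approx. 0.0217)
Total utilization U = 5/16 + 3/17 + 2/45 + 1/46 = 156287/281520
Rounded to 4 decimal places: U = 0.5552
RM (Liu & Layland) bound for 4 tasks = 0.756828; compare with U = 156287/281520 (approx. 0.555154)
U <= bound, so schedulable by RM sufficient condition.

0.5552


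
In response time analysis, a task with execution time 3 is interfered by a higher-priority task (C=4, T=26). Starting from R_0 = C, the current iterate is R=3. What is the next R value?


R_next = C + ceil(R_prev / T_hp) * C_hp
ceil(3 / 26) = ceil(0.1154) = 1
Interference = 1 * 4 = 4
R_next = 3 + 4 = 7

7


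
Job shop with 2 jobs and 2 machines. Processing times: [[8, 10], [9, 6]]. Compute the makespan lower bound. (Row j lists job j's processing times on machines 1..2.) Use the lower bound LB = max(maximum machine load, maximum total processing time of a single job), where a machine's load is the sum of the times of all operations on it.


Machine loads:
  Machine 1: 8 + 9 = 17
  Machine 2: 10 + 6 = 16
Max machine load = 17
Job totals:
  Job 1: 18
  Job 2: 15
Max job total = 18
Lower bound = max(17, 18) = 18

18


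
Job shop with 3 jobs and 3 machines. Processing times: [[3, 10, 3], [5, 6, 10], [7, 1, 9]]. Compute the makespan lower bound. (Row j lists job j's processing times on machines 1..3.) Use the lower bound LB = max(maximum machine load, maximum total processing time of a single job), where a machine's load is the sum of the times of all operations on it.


Machine loads:
  Machine 1: 3 + 5 + 7 = 15
  Machine 2: 10 + 6 + 1 = 17
  Machine 3: 3 + 10 + 9 = 22
Max machine load = 22
Job totals:
  Job 1: 16
  Job 2: 21
  Job 3: 17
Max job total = 21
Lower bound = max(22, 21) = 22

22


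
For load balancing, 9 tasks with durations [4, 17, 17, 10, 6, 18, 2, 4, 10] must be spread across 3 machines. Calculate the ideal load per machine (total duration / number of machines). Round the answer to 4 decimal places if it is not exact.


Total processing time = 4 + 17 + 17 + 10 + 6 + 18 + 2 + 4 + 10 = 88
Number of machines = 3
Ideal balanced load = 88 / 3 = 29.3333

29.3333


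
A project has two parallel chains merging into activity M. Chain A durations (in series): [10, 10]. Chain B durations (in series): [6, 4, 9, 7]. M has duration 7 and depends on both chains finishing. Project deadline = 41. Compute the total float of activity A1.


Forward pass: ES(A1) = sum of predecessors on chain A = 0
EF = ES + duration = 0 + 10 = 10
Backward pass: LF(M) = deadline = 41; LS(M) = 41 - 7 = 34
LF(A1) = LS(M) - sum(successors on chain A) = 34 - 10 = 24
LS = LF - duration = 24 - 10 = 14
Total float = LS - ES = 14 - 0 = 14

14


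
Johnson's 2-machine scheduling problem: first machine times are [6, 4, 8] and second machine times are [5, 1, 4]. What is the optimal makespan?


Apply Johnson's rule:
  Group 1 (a <= b): []
  Group 2 (a > b): [(1, 6, 5), (3, 8, 4), (2, 4, 1)]
Optimal job order: [1, 3, 2]
Schedule:
  Job 1: M1 done at 6, M2 done at 11
  Job 3: M1 done at 14, M2 done at 18
  Job 2: M1 done at 18, M2 done at 19
Makespan = 19

19


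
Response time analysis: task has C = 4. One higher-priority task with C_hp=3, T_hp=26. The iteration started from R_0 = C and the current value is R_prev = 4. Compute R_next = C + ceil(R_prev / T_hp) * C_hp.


R_next = C + ceil(R_prev / T_hp) * C_hp
ceil(4 / 26) = ceil(0.1538) = 1
Interference = 1 * 3 = 3
R_next = 4 + 3 = 7

7


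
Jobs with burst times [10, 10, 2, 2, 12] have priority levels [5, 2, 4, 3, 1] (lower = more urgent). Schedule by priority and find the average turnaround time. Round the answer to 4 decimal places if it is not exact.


Sort by priority (ascending = highest first):
Order: [(1, 12), (2, 10), (3, 2), (4, 2), (5, 10)]
Completion times:
  Priority 1, burst=12, C=12
  Priority 2, burst=10, C=22
  Priority 3, burst=2, C=24
  Priority 4, burst=2, C=26
  Priority 5, burst=10, C=36
Average turnaround = 120/5 = 24.0

24.0


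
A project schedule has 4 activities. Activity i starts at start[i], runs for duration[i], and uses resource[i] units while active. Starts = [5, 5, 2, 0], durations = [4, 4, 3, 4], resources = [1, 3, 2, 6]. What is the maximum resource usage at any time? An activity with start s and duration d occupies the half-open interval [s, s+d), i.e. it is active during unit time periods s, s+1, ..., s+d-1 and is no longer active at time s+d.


Each activity i is active on [start_i, start_i + duration_i).
Compute total resource usage per time slot:
  t=0: active resources = [6], total = 6
  t=1: active resources = [6], total = 6
  t=2: active resources = [2, 6], total = 8
  t=3: active resources = [2, 6], total = 8
  t=4: active resources = [2], total = 2
  t=5: active resources = [1, 3], total = 4
  t=6: active resources = [1, 3], total = 4
  t=7: active resources = [1, 3], total = 4
  t=8: active resources = [1, 3], total = 4
Peak resource demand = 8

8


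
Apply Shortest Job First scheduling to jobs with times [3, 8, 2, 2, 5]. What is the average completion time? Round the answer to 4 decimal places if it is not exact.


SJF order (ascending): [2, 2, 3, 5, 8]
Completion times:
  Job 1: burst=2, C=2
  Job 2: burst=2, C=4
  Job 3: burst=3, C=7
  Job 4: burst=5, C=12
  Job 5: burst=8, C=20
Average completion = 45/5 = 9.0

9.0


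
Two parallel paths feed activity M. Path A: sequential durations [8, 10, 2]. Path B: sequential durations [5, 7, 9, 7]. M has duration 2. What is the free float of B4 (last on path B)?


ES(B4) = sum of predecessors on chain B = 21
EF(B4) = ES + duration = 21 + 7 = 28
Successor of B4 is M. ES(M) = max(sum(A), sum(B)) = max(20, 28) = 28
Free float = ES(successor) - EF(current) = 28 - 28 = 0

0


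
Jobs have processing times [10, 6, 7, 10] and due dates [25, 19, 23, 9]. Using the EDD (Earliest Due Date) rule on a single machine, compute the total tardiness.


Sort by due date (EDD order): [(10, 9), (6, 19), (7, 23), (10, 25)]
Compute completion times and tardiness:
  Job 1: p=10, d=9, C=10, tardiness=max(0,10-9)=1
  Job 2: p=6, d=19, C=16, tardiness=max(0,16-19)=0
  Job 3: p=7, d=23, C=23, tardiness=max(0,23-23)=0
  Job 4: p=10, d=25, C=33, tardiness=max(0,33-25)=8
Total tardiness = 9

9
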